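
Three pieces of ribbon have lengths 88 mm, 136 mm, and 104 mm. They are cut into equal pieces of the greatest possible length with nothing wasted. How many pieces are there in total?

Piece length = gcd(88, 136, 104).
88 = 2^3 × 11
136 = 2^3 × 17
104 = 2^3 × 13
gcd(88, 136, 104) = 2^3 = 8.
Total pieces = 88/8 + 136/8 + 104/8 = 11 + 17 + 13 = 41.

41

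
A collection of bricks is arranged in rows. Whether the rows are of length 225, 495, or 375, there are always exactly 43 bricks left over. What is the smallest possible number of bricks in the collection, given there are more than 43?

N − 43 must be a common multiple of 225, 495, and 375.
225 = 3^2 × 5^2
495 = 3^2 × 5 × 11
375 = 3 × 5^3
LCM(225, 495, 375) = 3^2 × 5^3 × 11 = 12375.
Smallest N > 43 is LCM + 43 = 12375 + 43 = 12418.

12418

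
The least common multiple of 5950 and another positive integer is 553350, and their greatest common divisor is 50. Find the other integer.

4650

gcd × lcm = product of the two integers, so the other integer is (50 × 553350) / 5950 = 4650.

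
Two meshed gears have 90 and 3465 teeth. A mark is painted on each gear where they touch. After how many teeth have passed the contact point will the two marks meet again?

6930 teeth

They coincide at every common multiple of the periods; the first is the LCM.
90 = 2 × 3^2 × 5
3465 = 3^2 × 5 × 7 × 11
LCM(90, 3465) = 2 × 3^2 × 5 × 7 × 11 = 6930.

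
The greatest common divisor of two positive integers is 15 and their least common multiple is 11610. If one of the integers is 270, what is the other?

645

For two integers, gcd × lcm = product, so the other is (15 × 11610) / 270 = 174150 / 270 = 645.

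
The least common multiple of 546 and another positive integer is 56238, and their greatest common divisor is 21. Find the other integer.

gcd × lcm = product of the two integers, so the other integer is (21 × 56238) / 546 = 2163.

2163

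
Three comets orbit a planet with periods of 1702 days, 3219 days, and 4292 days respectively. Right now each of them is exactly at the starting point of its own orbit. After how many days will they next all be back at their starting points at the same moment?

296148 days

The first simultaneous occurrence is after LCM of the individual periods.
1702 = 2 × 23 × 37
3219 = 3 × 29 × 37
4292 = 2^2 × 29 × 37
LCM(1702, 3219, 4292) = 2^2 × 3 × 23 × 29 × 37 = 296148.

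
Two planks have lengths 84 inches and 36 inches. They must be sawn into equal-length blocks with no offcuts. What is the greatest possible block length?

12 inches

This is the greatest common divisor of 84 and 36.
84 = 2^2 × 3 × 7
36 = 2^2 × 3^2
gcd(84, 36) = 2^2 × 3 = 12.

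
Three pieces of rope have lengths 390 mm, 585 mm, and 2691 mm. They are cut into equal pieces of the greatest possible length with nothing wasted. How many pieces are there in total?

Piece length = gcd(390, 585, 2691).
390 = 2 × 3 × 5 × 13
585 = 3^2 × 5 × 13
2691 = 3^2 × 13 × 23
gcd(390, 585, 2691) = 3 × 13 = 39.
Total pieces = 390/39 + 585/39 + 2691/39 = 10 + 15 + 69 = 94.

94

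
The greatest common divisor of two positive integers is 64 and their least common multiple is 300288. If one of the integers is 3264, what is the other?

5888

For two integers, gcd × lcm = product, so the other is (64 × 300288) / 3264 = 19218432 / 3264 = 5888.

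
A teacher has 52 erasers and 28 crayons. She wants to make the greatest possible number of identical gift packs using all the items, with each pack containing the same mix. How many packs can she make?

By the Euclidean algorithm:
52 = 1 × 28 + 24
28 = 1 × 24 + 4
24 = 6 × 4 + 0
gcd(52, 28) = 4.

4 packs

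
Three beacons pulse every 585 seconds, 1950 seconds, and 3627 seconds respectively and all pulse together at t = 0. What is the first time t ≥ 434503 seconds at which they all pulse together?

Joint pulses occur at multiples of LCM(585, 1950, 3627).
585 = 3^2 × 5 × 13
1950 = 2 × 3 × 5^2 × 13
3627 = 3^2 × 13 × 31
LCM(585, 1950, 3627) = 2 × 3^2 × 5^2 × 13 × 31 = 181350.
Smallest multiple of 181350 that is ≥ 434503: ⌈434503/181350⌉ × 181350 = 3 × 181350 = 544050.

544050 seconds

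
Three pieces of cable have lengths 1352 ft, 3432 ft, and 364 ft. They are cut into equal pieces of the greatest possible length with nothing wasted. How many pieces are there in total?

Piece length = gcd(1352, 3432, 364).
1352 = 2^3 × 13^2
3432 = 2^3 × 3 × 11 × 13
364 = 2^2 × 7 × 13
gcd(1352, 3432, 364) = 2^2 × 13 = 52.
Total pieces = 1352/52 + 3432/52 + 364/52 = 26 + 66 + 7 = 99.

99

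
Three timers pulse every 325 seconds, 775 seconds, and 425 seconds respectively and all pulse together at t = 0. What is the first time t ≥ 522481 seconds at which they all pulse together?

685100 seconds

Joint pulses occur at multiples of LCM(325, 775, 425).
325 = 5^2 × 13
775 = 5^2 × 31
425 = 5^2 × 17
LCM(325, 775, 425) = 5^2 × 13 × 17 × 31 = 171275.
Smallest multiple of 171275 that is ≥ 522481: ⌈522481/171275⌉ × 171275 = 4 × 171275 = 685100.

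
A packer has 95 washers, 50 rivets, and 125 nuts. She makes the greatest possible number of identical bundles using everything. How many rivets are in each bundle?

10

Number of bundles = gcd(95, 50, 125).
95 = 5 × 19
50 = 2 × 5^2
125 = 5^3
gcd(95, 50, 125) = 5.
rivets per bundle = 50 / 5 = 10.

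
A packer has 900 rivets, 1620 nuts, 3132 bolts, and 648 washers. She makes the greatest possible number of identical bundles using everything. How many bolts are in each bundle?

Number of bundles = gcd(900, 1620, 3132, 648).
900 = 2^2 × 3^2 × 5^2
1620 = 2^2 × 3^4 × 5
3132 = 2^2 × 3^3 × 29
648 = 2^3 × 3^4
gcd(900, 1620, 3132, 648) = 2^2 × 3^2 = 36.
bolts per bundle = 3132 / 36 = 87.

87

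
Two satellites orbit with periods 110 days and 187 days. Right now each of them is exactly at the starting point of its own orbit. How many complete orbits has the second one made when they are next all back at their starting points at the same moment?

All finish a whole number of cycles simultaneously at t = LCM of the periods.
110 = 2 × 5 × 11
187 = 11 × 17
LCM(110, 187) = 2 × 5 × 11 × 17 = 1870.
Orbits for period 187: 1870 / 187 = 10.

10 orbits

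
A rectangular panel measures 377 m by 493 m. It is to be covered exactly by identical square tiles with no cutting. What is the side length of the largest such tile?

By the Euclidean algorithm:
493 = 1 × 377 + 116
377 = 3 × 116 + 29
116 = 4 × 29 + 0
gcd(377, 493) = 29.

29 m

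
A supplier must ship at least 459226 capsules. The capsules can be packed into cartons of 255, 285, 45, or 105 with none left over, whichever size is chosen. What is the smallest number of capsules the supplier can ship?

508725

The number of capsules must be a common multiple of 255, 285, 45, and 105, so a multiple of their LCM.
255 = 3 × 5 × 17
285 = 3 × 5 × 19
45 = 3^2 × 5
105 = 3 × 5 × 7
LCM(255, 285, 45, 105) = 3^2 × 5 × 7 × 17 × 19 = 101745.
Smallest multiple of 101745 that is ≥ 459226: ⌈459226/101745⌉ × 101745 = 5 × 101745 = 508725.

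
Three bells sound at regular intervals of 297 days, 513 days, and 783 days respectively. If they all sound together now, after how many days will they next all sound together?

They coincide at every common multiple of the periods; the first is the LCM.
297 = 3^3 × 11
513 = 3^3 × 19
783 = 3^3 × 29
LCM(297, 513, 783) = 3^3 × 11 × 19 × 29 = 163647.

163647 days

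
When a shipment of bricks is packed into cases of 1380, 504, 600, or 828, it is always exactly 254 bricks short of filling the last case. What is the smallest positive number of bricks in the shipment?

Being 254 short of a full case of size k means N ≡ −254 (mod k), i.e. N + 254 is a multiple of each size.
1380 = 2^2 × 3 × 5 × 23
504 = 2^3 × 3^2 × 7
600 = 2^3 × 3 × 5^2
828 = 2^2 × 3^2 × 23
LCM(1380, 504, 600, 828) = 2^3 × 3^2 × 5^2 × 7 × 23 = 289800.
Smallest positive N is 289800 − 254 = 289546.

289546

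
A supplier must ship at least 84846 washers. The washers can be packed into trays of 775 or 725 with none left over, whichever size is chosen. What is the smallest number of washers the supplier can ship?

89900

The number of washers must be a common multiple of 775 and 725, so a multiple of their LCM.
775 = 5^2 × 31
725 = 5^2 × 29
LCM(775, 725) = 5^2 × 29 × 31 = 22475.
Smallest multiple of 22475 that is ≥ 84846: ⌈84846/22475⌉ × 22475 = 4 × 22475 = 89900.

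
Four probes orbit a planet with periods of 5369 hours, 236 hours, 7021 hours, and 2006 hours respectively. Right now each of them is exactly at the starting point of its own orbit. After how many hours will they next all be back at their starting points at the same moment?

365092 hours

We need the least common multiple of the intervals.
5369 = 7 × 13 × 59
236 = 2^2 × 59
7021 = 7 × 17 × 59
2006 = 2 × 17 × 59
LCM(5369, 236, 7021, 2006) = 2^2 × 7 × 13 × 17 × 59 = 365092.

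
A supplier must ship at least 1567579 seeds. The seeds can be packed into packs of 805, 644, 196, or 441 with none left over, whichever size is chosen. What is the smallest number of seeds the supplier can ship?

The number of seeds must be a common multiple of 805, 644, 196, and 441, so a multiple of their LCM.
805 = 5 × 7 × 23
644 = 2^2 × 7 × 23
196 = 2^2 × 7^2
441 = 3^2 × 7^2
LCM(805, 644, 196, 441) = 2^2 × 3^2 × 5 × 7^2 × 23 = 202860.
Smallest multiple of 202860 that is ≥ 1567579: ⌈1567579/202860⌉ × 202860 = 8 × 202860 = 1622880.

1622880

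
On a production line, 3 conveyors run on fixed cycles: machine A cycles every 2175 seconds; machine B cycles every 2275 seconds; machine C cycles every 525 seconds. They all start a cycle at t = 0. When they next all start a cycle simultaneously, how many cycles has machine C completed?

The first common completion time is the LCM of the periods.
2175 = 3 × 5^2 × 29
2275 = 5^2 × 7 × 13
525 = 3 × 5^2 × 7
LCM(2175, 2275, 525) = 3 × 5^2 × 7 × 13 × 29 = 197925.
Cycles for period 525: 197925 / 525 = 377.

377 cycles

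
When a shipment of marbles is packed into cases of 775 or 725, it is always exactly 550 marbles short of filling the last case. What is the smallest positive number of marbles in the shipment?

Being 550 short of a full case of size k means N ≡ −550 (mod k), i.e. N + 550 is a multiple of each size.
775 = 5^2 × 31
725 = 5^2 × 29
LCM(775, 725) = 5^2 × 29 × 31 = 22475.
Smallest positive N is 22475 − 550 = 21925.

21925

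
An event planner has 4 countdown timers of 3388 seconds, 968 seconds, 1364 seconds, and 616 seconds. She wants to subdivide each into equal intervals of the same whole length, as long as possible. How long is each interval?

The interval must divide each timer length; the longest such is the gcd.
3388 = 2^2 × 7 × 11^2
968 = 2^3 × 11^2
1364 = 2^2 × 11 × 31
616 = 2^3 × 7 × 11
gcd(3388, 968, 1364, 616) = 2^2 × 11 = 44.

44 seconds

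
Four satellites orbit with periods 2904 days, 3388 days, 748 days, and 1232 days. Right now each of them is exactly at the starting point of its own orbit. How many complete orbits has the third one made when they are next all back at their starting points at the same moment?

All finish a whole number of cycles simultaneously at t = LCM of the periods.
2904 = 2^3 × 3 × 11^2
3388 = 2^2 × 7 × 11^2
748 = 2^2 × 11 × 17
1232 = 2^4 × 7 × 11
LCM(2904, 3388, 748, 1232) = 2^4 × 3 × 7 × 11^2 × 17 = 691152.
Orbits for period 748: 691152 / 748 = 924.

924 orbits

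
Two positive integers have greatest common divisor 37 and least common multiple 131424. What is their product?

4862688

For any two positive integers, gcd × lcm = product = 37 × 131424 = 4862688.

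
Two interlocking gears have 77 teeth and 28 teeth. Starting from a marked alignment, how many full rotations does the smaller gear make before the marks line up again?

11 rotations

The first common completion time is the LCM of the periods.
77 = 7 × 11
28 = 2^2 × 7
LCM(77, 28) = 2^2 × 7 × 11 = 308.
Rotations for period 28: 308 / 28 = 11.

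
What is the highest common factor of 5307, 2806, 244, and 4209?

5307 = 3 × 29 × 61
2806 = 2 × 23 × 61
244 = 2^2 × 61
4209 = 3 × 23 × 61
gcd(5307, 2806, 244, 4209) = 61.

61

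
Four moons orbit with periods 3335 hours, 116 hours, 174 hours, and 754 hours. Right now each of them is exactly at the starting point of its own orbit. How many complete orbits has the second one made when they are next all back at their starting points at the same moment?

The first common completion time is the LCM of the periods.
3335 = 5 × 23 × 29
116 = 2^2 × 29
174 = 2 × 3 × 29
754 = 2 × 13 × 29
LCM(3335, 116, 174, 754) = 2^2 × 3 × 5 × 13 × 23 × 29 = 520260.
Orbits for period 116: 520260 / 116 = 4485.

4485 orbits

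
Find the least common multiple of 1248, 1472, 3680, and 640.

574080

1248 = 2^5 × 3 × 13
1472 = 2^6 × 23
3680 = 2^5 × 5 × 23
640 = 2^7 × 5
LCM(1248, 1472, 3680, 640) = 2^7 × 3 × 5 × 13 × 23 = 574080.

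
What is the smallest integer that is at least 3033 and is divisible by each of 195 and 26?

The integer must be a common multiple of 195 and 26, so a multiple of their LCM.
195 = 3 × 5 × 13
26 = 2 × 13
LCM(195, 26) = 2 × 3 × 5 × 13 = 390.
Smallest multiple of 390 that is ≥ 3033: ⌈3033/390⌉ × 390 = 8 × 390 = 3120.

3120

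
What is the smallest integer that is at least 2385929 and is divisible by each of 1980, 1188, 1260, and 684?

The integer must be a common multiple of 1980, 1188, 1260, and 684, so a multiple of their LCM.
1980 = 2^2 × 3^2 × 5 × 11
1188 = 2^2 × 3^3 × 11
1260 = 2^2 × 3^2 × 5 × 7
684 = 2^2 × 3^2 × 19
LCM(1980, 1188, 1260, 684) = 2^2 × 3^3 × 5 × 7 × 11 × 19 = 790020.
Smallest multiple of 790020 that is ≥ 2385929: ⌈2385929/790020⌉ × 790020 = 4 × 790020 = 3160080.

3160080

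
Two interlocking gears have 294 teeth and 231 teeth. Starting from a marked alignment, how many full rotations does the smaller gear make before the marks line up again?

14 rotations

All finish a whole number of cycles simultaneously at t = LCM of the periods.
294 = 2 × 3 × 7^2
231 = 3 × 7 × 11
LCM(294, 231) = 2 × 3 × 7^2 × 11 = 3234.
Rotations for period 231: 3234 / 231 = 14.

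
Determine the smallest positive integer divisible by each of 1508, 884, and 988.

487084

1508 = 2^2 × 13 × 29
884 = 2^2 × 13 × 17
988 = 2^2 × 13 × 19
LCM(1508, 884, 988) = 2^2 × 13 × 17 × 19 × 29 = 487084.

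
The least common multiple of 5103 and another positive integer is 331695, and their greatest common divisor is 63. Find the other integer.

4095

gcd × lcm = product of the two integers, so the other integer is (63 × 331695) / 5103 = 4095.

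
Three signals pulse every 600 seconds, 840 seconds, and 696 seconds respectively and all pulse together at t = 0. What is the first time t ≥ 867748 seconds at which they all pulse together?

Joint pulses occur at multiples of LCM(600, 840, 696).
600 = 2^3 × 3 × 5^2
840 = 2^3 × 3 × 5 × 7
696 = 2^3 × 3 × 29
LCM(600, 840, 696) = 2^3 × 3 × 5^2 × 7 × 29 = 121800.
Smallest multiple of 121800 that is ≥ 867748: ⌈867748/121800⌉ × 121800 = 8 × 121800 = 974400.

974400 seconds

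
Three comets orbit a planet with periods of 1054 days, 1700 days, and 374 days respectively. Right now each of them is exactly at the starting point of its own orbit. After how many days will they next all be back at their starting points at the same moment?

579700 days

The first simultaneous occurrence is after LCM of the individual periods.
1054 = 2 × 17 × 31
1700 = 2^2 × 5^2 × 17
374 = 2 × 11 × 17
LCM(1054, 1700, 374) = 2^2 × 5^2 × 11 × 17 × 31 = 579700.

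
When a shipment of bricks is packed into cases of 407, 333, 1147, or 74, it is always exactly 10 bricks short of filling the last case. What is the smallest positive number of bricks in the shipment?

Being 10 short of a full case of size k means N ≡ −10 (mod k), i.e. N + 10 is a multiple of each size.
407 = 11 × 37
333 = 3^2 × 37
1147 = 31 × 37
74 = 2 × 37
LCM(407, 333, 1147, 74) = 2 × 3^2 × 11 × 31 × 37 = 227106.
Smallest positive N is 227106 − 10 = 227096.

227096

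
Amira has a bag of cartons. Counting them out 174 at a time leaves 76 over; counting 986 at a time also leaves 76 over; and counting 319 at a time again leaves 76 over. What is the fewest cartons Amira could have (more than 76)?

N − 76 must be a common multiple of 174, 986, and 319.
174 = 2 × 3 × 29
986 = 2 × 17 × 29
319 = 11 × 29
LCM(174, 986, 319) = 2 × 3 × 11 × 17 × 29 = 32538.
Smallest N > 76 is LCM + 76 = 32538 + 76 = 32614.

32614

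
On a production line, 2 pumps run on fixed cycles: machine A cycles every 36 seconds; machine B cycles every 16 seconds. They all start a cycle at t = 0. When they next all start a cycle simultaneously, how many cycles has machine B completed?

All finish a whole number of cycles simultaneously at t = LCM of the periods.
36 = 2^2 × 3^2
16 = 2^4
LCM(36, 16) = 2^4 × 3^2 = 144.
Cycles for period 16: 144 / 16 = 9.

9 cycles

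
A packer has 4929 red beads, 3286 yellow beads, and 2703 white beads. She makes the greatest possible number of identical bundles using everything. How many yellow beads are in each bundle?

Number of bundles = gcd(4929, 3286, 2703).
4929 = 3 × 31 × 53
3286 = 2 × 31 × 53
2703 = 3 × 17 × 53
gcd(4929, 3286, 2703) = 53.
yellow beads per bundle = 3286 / 53 = 62.

62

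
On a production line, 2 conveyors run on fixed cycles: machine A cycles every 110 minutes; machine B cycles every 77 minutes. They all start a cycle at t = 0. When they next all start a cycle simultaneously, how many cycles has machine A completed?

The first common completion time is the LCM of the periods.
110 = 2 × 5 × 11
77 = 7 × 11
LCM(110, 77) = 2 × 5 × 7 × 11 = 770.
Cycles for period 110: 770 / 110 = 7.

7 cycles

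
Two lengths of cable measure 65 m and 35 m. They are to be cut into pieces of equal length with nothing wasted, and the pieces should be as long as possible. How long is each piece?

5 m

By the Euclidean algorithm:
65 = 1 × 35 + 30
35 = 1 × 30 + 5
30 = 6 × 5 + 0
gcd(65, 35) = 5.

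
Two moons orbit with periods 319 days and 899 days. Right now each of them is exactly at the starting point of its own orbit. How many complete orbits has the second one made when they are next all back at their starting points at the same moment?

The first common completion time is the LCM of the periods.
319 = 11 × 29
899 = 29 × 31
LCM(319, 899) = 11 × 29 × 31 = 9889.
Orbits for period 899: 9889 / 899 = 11.

11 orbits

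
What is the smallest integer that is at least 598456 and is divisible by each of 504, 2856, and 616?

The integer must be a common multiple of 504, 2856, and 616, so a multiple of their LCM.
504 = 2^3 × 3^2 × 7
2856 = 2^3 × 3 × 7 × 17
616 = 2^3 × 7 × 11
LCM(504, 2856, 616) = 2^3 × 3^2 × 7 × 11 × 17 = 94248.
Smallest multiple of 94248 that is ≥ 598456: ⌈598456/94248⌉ × 94248 = 7 × 94248 = 659736.

659736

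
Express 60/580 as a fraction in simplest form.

3/29

60 = 2^2 × 3 × 5
580 = 2^2 × 5 × 29
gcd(60, 580) = 2^2 × 5 = 20.
Divide numerator and denominator by 20: 60/580 = 3/29.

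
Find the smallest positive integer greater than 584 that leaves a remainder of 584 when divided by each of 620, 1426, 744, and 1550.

N − 584 must be a common multiple of 620, 1426, 744, and 1550.
620 = 2^2 × 5 × 31
1426 = 2 × 23 × 31
744 = 2^3 × 3 × 31
1550 = 2 × 5^2 × 31
LCM(620, 1426, 744, 1550) = 2^3 × 3 × 5^2 × 23 × 31 = 427800.
Smallest N > 584 is LCM + 584 = 427800 + 584 = 428384.

428384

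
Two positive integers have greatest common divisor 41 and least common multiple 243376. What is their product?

For any two positive integers, gcd × lcm = product = 41 × 243376 = 9978416.

9978416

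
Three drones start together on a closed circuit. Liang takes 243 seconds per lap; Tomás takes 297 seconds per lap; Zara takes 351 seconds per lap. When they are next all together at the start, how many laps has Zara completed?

They are all back at their starting positions together after one LCM of the periods.
243 = 3^5
297 = 3^3 × 11
351 = 3^3 × 13
LCM(243, 297, 351) = 3^5 × 11 × 13 = 34749.
Laps for period 351: 34749 / 351 = 99.

99 laps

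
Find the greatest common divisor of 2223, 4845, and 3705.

57

2223 = 3^2 × 13 × 19
4845 = 3 × 5 × 17 × 19
3705 = 3 × 5 × 13 × 19
gcd(2223, 4845, 3705) = 3 × 19 = 57.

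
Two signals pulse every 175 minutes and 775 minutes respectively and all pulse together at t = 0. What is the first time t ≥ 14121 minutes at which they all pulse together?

Joint pulses occur at multiples of LCM(175, 775).
175 = 5^2 × 7
775 = 5^2 × 31
LCM(175, 775) = 5^2 × 7 × 31 = 5425.
Smallest multiple of 5425 that is ≥ 14121: ⌈14121/5425⌉ × 5425 = 3 × 5425 = 16275.

16275 minutes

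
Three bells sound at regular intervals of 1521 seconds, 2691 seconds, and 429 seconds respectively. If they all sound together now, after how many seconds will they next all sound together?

The first simultaneous occurrence is after LCM of the individual periods.
1521 = 3^2 × 13^2
2691 = 3^2 × 13 × 23
429 = 3 × 11 × 13
LCM(1521, 2691, 429) = 3^2 × 11 × 13^2 × 23 = 384813.

384813 seconds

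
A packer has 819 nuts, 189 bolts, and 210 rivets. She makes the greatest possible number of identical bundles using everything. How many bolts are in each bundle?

Number of bundles = gcd(819, 189, 210).
819 = 3^2 × 7 × 13
189 = 3^3 × 7
210 = 2 × 3 × 5 × 7
gcd(819, 189, 210) = 3 × 7 = 21.
bolts per bundle = 189 / 21 = 9.

9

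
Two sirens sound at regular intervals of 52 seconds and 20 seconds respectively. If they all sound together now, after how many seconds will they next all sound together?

260 seconds

They coincide at every common multiple of the periods; the first is the LCM.
52 = 2^2 × 13
20 = 2^2 × 5
LCM(52, 20) = 2^2 × 5 × 13 = 260.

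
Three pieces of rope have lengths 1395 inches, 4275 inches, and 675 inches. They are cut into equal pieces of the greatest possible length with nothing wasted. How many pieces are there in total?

141

Piece length = gcd(1395, 4275, 675).
1395 = 3^2 × 5 × 31
4275 = 3^2 × 5^2 × 19
675 = 3^3 × 5^2
gcd(1395, 4275, 675) = 3^2 × 5 = 45.
Total pieces = 1395/45 + 4275/45 + 675/45 = 31 + 95 + 15 = 141.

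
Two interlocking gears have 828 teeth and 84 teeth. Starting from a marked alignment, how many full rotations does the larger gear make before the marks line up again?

7 rotations

They are all back at their starting positions together after one LCM of the periods.
828 = 2^2 × 3^2 × 23
84 = 2^2 × 3 × 7
LCM(828, 84) = 2^2 × 3^2 × 7 × 23 = 5796.
Rotations for period 828: 5796 / 828 = 7.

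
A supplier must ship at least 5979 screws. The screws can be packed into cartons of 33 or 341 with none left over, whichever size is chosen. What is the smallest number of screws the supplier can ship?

The number of screws must be a common multiple of 33 and 341, so a multiple of their LCM.
33 = 3 × 11
341 = 11 × 31
LCM(33, 341) = 3 × 11 × 31 = 1023.
Smallest multiple of 1023 that is ≥ 5979: ⌈5979/1023⌉ × 1023 = 6 × 1023 = 6138.

6138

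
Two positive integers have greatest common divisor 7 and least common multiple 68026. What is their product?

For any two positive integers, gcd × lcm = product = 7 × 68026 = 476182.

476182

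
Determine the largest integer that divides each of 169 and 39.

169 = 13^2
39 = 3 × 13
gcd(169, 39) = 13.

13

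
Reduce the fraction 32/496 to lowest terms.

2/31

32 = 2^5
496 = 2^4 × 31
gcd(32, 496) = 2^4 = 16.
Divide numerator and denominator by 16: 32/496 = 2/31.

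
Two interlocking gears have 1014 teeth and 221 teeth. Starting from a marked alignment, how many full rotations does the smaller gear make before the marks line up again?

The first common completion time is the LCM of the periods.
1014 = 2 × 3 × 13^2
221 = 13 × 17
LCM(1014, 221) = 2 × 3 × 13^2 × 17 = 17238.
Rotations for period 221: 17238 / 221 = 78.

78 rotations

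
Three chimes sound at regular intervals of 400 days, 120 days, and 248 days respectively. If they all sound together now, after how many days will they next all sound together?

37200 days

They coincide at every common multiple of the periods; the first is the LCM.
400 = 2^4 × 5^2
120 = 2^3 × 3 × 5
248 = 2^3 × 31
LCM(400, 120, 248) = 2^4 × 3 × 5^2 × 31 = 37200.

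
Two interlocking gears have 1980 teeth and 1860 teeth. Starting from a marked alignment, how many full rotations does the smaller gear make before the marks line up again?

33 rotations

They are all back at their starting positions together after one LCM of the periods.
1980 = 2^2 × 3^2 × 5 × 11
1860 = 2^2 × 3 × 5 × 31
LCM(1980, 1860) = 2^2 × 3^2 × 5 × 11 × 31 = 61380.
Rotations for period 1860: 61380 / 1860 = 33.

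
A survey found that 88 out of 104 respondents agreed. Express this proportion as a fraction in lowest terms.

88 = 2^3 × 11
104 = 2^3 × 13
gcd(88, 104) = 2^3 = 8.
Divide numerator and denominator by 8: 88/104 = 11/13.

11/13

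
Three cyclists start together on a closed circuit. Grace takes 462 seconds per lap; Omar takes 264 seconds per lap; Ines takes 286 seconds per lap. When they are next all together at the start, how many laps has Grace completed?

52 laps

They are all back at their starting positions together after one LCM of the periods.
462 = 2 × 3 × 7 × 11
264 = 2^3 × 3 × 11
286 = 2 × 11 × 13
LCM(462, 264, 286) = 2^3 × 3 × 7 × 11 × 13 = 24024.
Laps for period 462: 24024 / 462 = 52.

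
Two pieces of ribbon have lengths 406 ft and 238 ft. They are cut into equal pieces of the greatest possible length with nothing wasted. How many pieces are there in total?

Piece length = gcd(406, 238).
406 = 2 × 7 × 29
238 = 2 × 7 × 17
gcd(406, 238) = 2 × 7 = 14.
Total pieces = 406/14 + 238/14 = 29 + 17 = 46.

46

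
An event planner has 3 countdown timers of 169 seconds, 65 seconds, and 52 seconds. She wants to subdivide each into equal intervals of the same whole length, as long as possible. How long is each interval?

The interval must divide each timer length; the longest such is the gcd.
169 = 13^2
65 = 5 × 13
52 = 2^2 × 13
gcd(169, 65, 52) = 13.

13 seconds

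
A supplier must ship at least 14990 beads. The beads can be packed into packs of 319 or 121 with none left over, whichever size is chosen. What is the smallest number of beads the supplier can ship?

The number of beads must be a common multiple of 319 and 121, so a multiple of their LCM.
319 = 11 × 29
121 = 11^2
LCM(319, 121) = 11^2 × 29 = 3509.
Smallest multiple of 3509 that is ≥ 14990: ⌈14990/3509⌉ × 3509 = 5 × 3509 = 17545.

17545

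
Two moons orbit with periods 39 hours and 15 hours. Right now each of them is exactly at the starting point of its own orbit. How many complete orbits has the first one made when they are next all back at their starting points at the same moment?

5 orbits

The first common completion time is the LCM of the periods.
39 = 3 × 13
15 = 3 × 5
LCM(39, 15) = 3 × 5 × 13 = 195.
Orbits for period 39: 195 / 39 = 5.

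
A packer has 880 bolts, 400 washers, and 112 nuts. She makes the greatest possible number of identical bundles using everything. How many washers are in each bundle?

Number of bundles = gcd(880, 400, 112).
880 = 2^4 × 5 × 11
400 = 2^4 × 5^2
112 = 2^4 × 7
gcd(880, 400, 112) = 2^4 = 16.
washers per bundle = 400 / 16 = 25.

25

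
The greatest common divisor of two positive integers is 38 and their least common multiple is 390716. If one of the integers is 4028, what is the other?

For two integers, gcd × lcm = product, so the other is (38 × 390716) / 4028 = 14847208 / 4028 = 3686.

3686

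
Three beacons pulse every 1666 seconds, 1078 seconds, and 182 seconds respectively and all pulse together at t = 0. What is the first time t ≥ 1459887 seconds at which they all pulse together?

1667666 seconds

Joint pulses occur at multiples of LCM(1666, 1078, 182).
1666 = 2 × 7^2 × 17
1078 = 2 × 7^2 × 11
182 = 2 × 7 × 13
LCM(1666, 1078, 182) = 2 × 7^2 × 11 × 13 × 17 = 238238.
Smallest multiple of 238238 that is ≥ 1459887: ⌈1459887/238238⌉ × 238238 = 7 × 238238 = 1667666.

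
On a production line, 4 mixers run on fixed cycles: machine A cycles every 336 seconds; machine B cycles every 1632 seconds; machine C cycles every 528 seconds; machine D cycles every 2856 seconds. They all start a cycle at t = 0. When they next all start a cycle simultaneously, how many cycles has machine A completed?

The first common completion time is the LCM of the periods.
336 = 2^4 × 3 × 7
1632 = 2^5 × 3 × 17
528 = 2^4 × 3 × 11
2856 = 2^3 × 3 × 7 × 17
LCM(336, 1632, 528, 2856) = 2^5 × 3 × 7 × 11 × 17 = 125664.
Cycles for period 336: 125664 / 336 = 374.

374 cycles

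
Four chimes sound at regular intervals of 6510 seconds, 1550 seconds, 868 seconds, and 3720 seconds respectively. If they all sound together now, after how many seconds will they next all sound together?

We need the least common multiple of the intervals.
6510 = 2 × 3 × 5 × 7 × 31
1550 = 2 × 5^2 × 31
868 = 2^2 × 7 × 31
3720 = 2^3 × 3 × 5 × 31
LCM(6510, 1550, 868, 3720) = 2^3 × 3 × 5^2 × 7 × 31 = 130200.

130200 seconds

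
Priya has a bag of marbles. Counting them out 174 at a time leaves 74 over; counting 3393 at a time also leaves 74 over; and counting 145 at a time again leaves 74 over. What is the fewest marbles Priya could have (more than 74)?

N − 74 must be a common multiple of 174, 3393, and 145.
174 = 2 × 3 × 29
3393 = 3^2 × 13 × 29
145 = 5 × 29
LCM(174, 3393, 145) = 2 × 3^2 × 5 × 13 × 29 = 33930.
Smallest N > 74 is LCM + 74 = 33930 + 74 = 34004.

34004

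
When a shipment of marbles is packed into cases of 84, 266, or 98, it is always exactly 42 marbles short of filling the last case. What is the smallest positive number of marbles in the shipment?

11130

Being 42 short of a full case of size k means N ≡ −42 (mod k), i.e. N + 42 is a multiple of each size.
84 = 2^2 × 3 × 7
266 = 2 × 7 × 19
98 = 2 × 7^2
LCM(84, 266, 98) = 2^2 × 3 × 7^2 × 19 = 11172.
Smallest positive N is 11172 − 42 = 11130.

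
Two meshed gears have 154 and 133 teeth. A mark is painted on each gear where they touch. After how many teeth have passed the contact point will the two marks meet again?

The first simultaneous occurrence is after LCM of the individual periods.
154 = 2 × 7 × 11
133 = 7 × 19
LCM(154, 133) = 2 × 7 × 11 × 19 = 2926.

2926 teeth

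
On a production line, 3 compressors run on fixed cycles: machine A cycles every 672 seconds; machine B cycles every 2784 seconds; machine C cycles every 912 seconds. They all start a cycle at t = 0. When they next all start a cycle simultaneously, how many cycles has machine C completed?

All finish a whole number of cycles simultaneously at t = LCM of the periods.
672 = 2^5 × 3 × 7
2784 = 2^5 × 3 × 29
912 = 2^4 × 3 × 19
LCM(672, 2784, 912) = 2^5 × 3 × 7 × 19 × 29 = 370272.
Cycles for period 912: 370272 / 912 = 406.

406 cycles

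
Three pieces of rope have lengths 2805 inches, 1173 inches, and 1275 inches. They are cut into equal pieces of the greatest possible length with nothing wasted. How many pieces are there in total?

Piece length = gcd(2805, 1173, 1275).
2805 = 3 × 5 × 11 × 17
1173 = 3 × 17 × 23
1275 = 3 × 5^2 × 17
gcd(2805, 1173, 1275) = 3 × 17 = 51.
Total pieces = 2805/51 + 1173/51 + 1275/51 = 55 + 23 + 25 = 103.

103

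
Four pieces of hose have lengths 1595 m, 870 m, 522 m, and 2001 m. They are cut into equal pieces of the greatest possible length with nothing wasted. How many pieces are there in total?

172

Piece length = gcd(1595, 870, 522, 2001).
1595 = 5 × 11 × 29
870 = 2 × 3 × 5 × 29
522 = 2 × 3^2 × 29
2001 = 3 × 23 × 29
gcd(1595, 870, 522, 2001) = 29.
Total pieces = 1595/29 + 870/29 + 522/29 + 2001/29 = 55 + 30 + 18 + 69 = 172.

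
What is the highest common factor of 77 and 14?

77 = 7 × 11
14 = 2 × 7
gcd(77, 14) = 7.

7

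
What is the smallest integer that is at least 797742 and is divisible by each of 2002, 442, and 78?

816816

The integer must be a common multiple of 2002, 442, and 78, so a multiple of their LCM.
2002 = 2 × 7 × 11 × 13
442 = 2 × 13 × 17
78 = 2 × 3 × 13
LCM(2002, 442, 78) = 2 × 3 × 7 × 11 × 13 × 17 = 102102.
Smallest multiple of 102102 that is ≥ 797742: ⌈797742/102102⌉ × 102102 = 8 × 102102 = 816816.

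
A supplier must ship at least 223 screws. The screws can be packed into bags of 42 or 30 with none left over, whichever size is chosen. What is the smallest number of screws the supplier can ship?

The number of screws must be a common multiple of 42 and 30, so a multiple of their LCM.
42 = 2 × 3 × 7
30 = 2 × 3 × 5
LCM(42, 30) = 2 × 3 × 5 × 7 = 210.
Smallest multiple of 210 that is ≥ 223: ⌈223/210⌉ × 210 = 2 × 210 = 420.

420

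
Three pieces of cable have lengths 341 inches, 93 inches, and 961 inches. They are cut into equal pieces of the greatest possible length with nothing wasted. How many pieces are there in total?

45

Piece length = gcd(341, 93, 961).
341 = 11 × 31
93 = 3 × 31
961 = 31^2
gcd(341, 93, 961) = 31.
Total pieces = 341/31 + 93/31 + 961/31 = 11 + 3 + 31 = 45.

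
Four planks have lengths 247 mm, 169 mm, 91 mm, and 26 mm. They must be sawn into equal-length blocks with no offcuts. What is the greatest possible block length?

The block length must divide every plank, so the greatest is gcd(247, 169, 91, 26).
247 = 13 × 19
169 = 13^2
91 = 7 × 13
26 = 2 × 13
gcd(247, 169, 91, 26) = 13.

13 mm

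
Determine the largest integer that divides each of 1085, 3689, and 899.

1085 = 5 × 7 × 31
3689 = 7 × 17 × 31
899 = 29 × 31
gcd(1085, 3689, 899) = 31.

31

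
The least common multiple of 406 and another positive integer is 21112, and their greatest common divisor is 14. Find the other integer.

728

gcd × lcm = product of the two integers, so the other integer is (14 × 21112) / 406 = 728.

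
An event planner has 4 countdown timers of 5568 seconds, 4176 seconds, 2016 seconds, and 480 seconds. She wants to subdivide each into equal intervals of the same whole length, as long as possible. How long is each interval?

The interval must divide each timer length; the longest such is the gcd.
5568 = 2^6 × 3 × 29
4176 = 2^4 × 3^2 × 29
2016 = 2^5 × 3^2 × 7
480 = 2^5 × 3 × 5
gcd(5568, 4176, 2016, 480) = 2^4 × 3 = 48.

48 seconds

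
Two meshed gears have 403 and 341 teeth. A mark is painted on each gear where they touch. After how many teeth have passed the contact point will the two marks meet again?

They coincide at every common multiple of the periods; the first is the LCM.
403 = 13 × 31
341 = 11 × 31
LCM(403, 341) = 11 × 13 × 31 = 4433.

4433 teeth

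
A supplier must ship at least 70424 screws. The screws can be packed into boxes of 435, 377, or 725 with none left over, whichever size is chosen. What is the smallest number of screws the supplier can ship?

84825

The number of screws must be a common multiple of 435, 377, and 725, so a multiple of their LCM.
435 = 3 × 5 × 29
377 = 13 × 29
725 = 5^2 × 29
LCM(435, 377, 725) = 3 × 5^2 × 13 × 29 = 28275.
Smallest multiple of 28275 that is ≥ 70424: ⌈70424/28275⌉ × 28275 = 3 × 28275 = 84825.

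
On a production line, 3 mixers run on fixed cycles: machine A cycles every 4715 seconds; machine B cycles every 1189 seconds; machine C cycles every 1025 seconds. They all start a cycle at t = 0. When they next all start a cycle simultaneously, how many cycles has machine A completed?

They are all back at their starting positions together after one LCM of the periods.
4715 = 5 × 23 × 41
1189 = 29 × 41
1025 = 5^2 × 41
LCM(4715, 1189, 1025) = 5^2 × 23 × 29 × 41 = 683675.
Cycles for period 4715: 683675 / 4715 = 145.

145 cycles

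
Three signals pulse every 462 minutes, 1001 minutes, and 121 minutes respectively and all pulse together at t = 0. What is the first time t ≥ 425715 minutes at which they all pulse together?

Joint pulses occur at multiples of LCM(462, 1001, 121).
462 = 2 × 3 × 7 × 11
1001 = 7 × 11 × 13
121 = 11^2
LCM(462, 1001, 121) = 2 × 3 × 7 × 11^2 × 13 = 66066.
Smallest multiple of 66066 that is ≥ 425715: ⌈425715/66066⌉ × 66066 = 7 × 66066 = 462462.

462462 minutes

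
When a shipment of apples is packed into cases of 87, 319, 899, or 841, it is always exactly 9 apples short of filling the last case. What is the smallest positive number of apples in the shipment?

Being 9 short of a full case of size k means N ≡ −9 (mod k), i.e. N + 9 is a multiple of each size.
87 = 3 × 29
319 = 11 × 29
899 = 29 × 31
841 = 29^2
LCM(87, 319, 899, 841) = 3 × 11 × 29^2 × 31 = 860343.
Smallest positive N is 860343 − 9 = 860334.

860334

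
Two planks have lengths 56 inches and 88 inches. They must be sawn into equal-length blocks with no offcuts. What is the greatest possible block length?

The block length must divide every plank, so the greatest is gcd(56, 88).
56 = 2^3 × 7
88 = 2^3 × 11
gcd(56, 88) = 2^3 = 8.

8 inches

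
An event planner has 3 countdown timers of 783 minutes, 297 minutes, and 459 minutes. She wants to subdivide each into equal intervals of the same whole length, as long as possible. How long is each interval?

27 minutes

The interval must divide each timer length; the longest such is the gcd.
783 = 3^3 × 29
297 = 3^3 × 11
459 = 3^3 × 17
gcd(783, 297, 459) = 3^3 = 27.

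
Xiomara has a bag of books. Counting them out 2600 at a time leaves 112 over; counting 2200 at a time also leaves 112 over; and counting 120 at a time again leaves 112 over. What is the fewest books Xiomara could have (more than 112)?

N − 112 must be a common multiple of 2600, 2200, and 120.
2600 = 2^3 × 5^2 × 13
2200 = 2^3 × 5^2 × 11
120 = 2^3 × 3 × 5
LCM(2600, 2200, 120) = 2^3 × 3 × 5^2 × 11 × 13 = 85800.
Smallest N > 112 is LCM + 112 = 85800 + 112 = 85912.

85912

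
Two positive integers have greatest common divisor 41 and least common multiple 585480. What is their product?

For any two positive integers, gcd × lcm = product = 41 × 585480 = 24004680.

24004680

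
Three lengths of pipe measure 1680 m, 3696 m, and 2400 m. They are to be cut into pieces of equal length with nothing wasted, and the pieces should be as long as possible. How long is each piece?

The greatest length dividing all of 1680, 3696, and 2400 is their gcd.
1680 = 2^4 × 3 × 5 × 7
3696 = 2^4 × 3 × 7 × 11
2400 = 2^5 × 3 × 5^2
gcd(1680, 3696, 2400) = 2^4 × 3 = 48.

48 m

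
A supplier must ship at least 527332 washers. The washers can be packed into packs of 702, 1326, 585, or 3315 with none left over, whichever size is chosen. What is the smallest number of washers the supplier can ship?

537030

The number of washers must be a common multiple of 702, 1326, 585, and 3315, so a multiple of their LCM.
702 = 2 × 3^3 × 13
1326 = 2 × 3 × 13 × 17
585 = 3^2 × 5 × 13
3315 = 3 × 5 × 13 × 17
LCM(702, 1326, 585, 3315) = 2 × 3^3 × 5 × 13 × 17 = 59670.
Smallest multiple of 59670 that is ≥ 527332: ⌈527332/59670⌉ × 59670 = 9 × 59670 = 537030.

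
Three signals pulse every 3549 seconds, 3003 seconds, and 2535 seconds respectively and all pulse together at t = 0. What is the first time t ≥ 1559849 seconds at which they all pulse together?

1561560 seconds

Joint pulses occur at multiples of LCM(3549, 3003, 2535).
3549 = 3 × 7 × 13^2
3003 = 3 × 7 × 11 × 13
2535 = 3 × 5 × 13^2
LCM(3549, 3003, 2535) = 3 × 5 × 7 × 11 × 13^2 = 195195.
Smallest multiple of 195195 that is ≥ 1559849: ⌈1559849/195195⌉ × 195195 = 8 × 195195 = 1561560.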